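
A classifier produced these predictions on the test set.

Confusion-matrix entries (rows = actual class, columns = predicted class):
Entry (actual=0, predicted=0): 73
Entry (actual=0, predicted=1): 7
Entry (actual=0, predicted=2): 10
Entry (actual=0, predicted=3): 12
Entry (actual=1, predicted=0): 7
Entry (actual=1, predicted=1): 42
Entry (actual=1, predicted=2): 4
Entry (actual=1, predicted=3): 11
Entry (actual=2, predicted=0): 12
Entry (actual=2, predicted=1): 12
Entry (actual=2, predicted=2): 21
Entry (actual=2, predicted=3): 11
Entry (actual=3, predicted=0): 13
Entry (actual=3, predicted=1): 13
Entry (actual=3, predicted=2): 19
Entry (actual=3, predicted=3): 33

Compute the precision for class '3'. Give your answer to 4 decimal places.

0.4925

precision = TP/(TP+FP).
3: TP=33, FP=12+11+11=34 → 33/67 = 0.49254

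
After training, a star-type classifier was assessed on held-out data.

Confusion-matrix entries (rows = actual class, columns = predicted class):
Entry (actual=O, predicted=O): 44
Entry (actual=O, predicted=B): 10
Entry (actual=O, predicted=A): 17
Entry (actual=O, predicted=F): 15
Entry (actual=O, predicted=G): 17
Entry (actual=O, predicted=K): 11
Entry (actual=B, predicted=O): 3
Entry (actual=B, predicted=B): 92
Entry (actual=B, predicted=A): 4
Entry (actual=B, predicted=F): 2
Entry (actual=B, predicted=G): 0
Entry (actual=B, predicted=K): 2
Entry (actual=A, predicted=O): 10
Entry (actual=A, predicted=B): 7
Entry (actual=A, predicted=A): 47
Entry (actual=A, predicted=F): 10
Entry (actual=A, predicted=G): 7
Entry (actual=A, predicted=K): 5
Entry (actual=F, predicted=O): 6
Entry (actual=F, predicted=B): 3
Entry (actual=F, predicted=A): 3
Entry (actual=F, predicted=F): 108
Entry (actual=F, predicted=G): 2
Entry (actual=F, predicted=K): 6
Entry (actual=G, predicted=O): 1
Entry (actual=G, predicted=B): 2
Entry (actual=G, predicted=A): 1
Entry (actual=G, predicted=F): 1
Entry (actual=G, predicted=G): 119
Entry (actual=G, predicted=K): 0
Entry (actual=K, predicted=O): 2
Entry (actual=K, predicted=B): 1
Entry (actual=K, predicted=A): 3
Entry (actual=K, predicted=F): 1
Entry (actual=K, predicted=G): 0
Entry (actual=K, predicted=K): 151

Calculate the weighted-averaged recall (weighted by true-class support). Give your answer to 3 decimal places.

Per-class recall (TP/(TP+FN)):
  O: TP=44, FN=10+17+15+17+11=70 → 44/114 = 0.3860
  B: TP=92, FN=3+4+2+0+2=11 → 92/103 = 0.8932
  A: TP=47, FN=10+7+10+7+5=39 → 47/86 = 0.5465
  F: TP=108, FN=6+3+3+2+6=20 → 108/128 = 0.8438
  G: TP=119, FN=1+2+1+1+0=5 → 119/124 = 0.9597
  K: TP=151, FN=2+1+3+1+0=7 → 151/158 = 0.9557
Weighted-recall = Σ (supportᵢ/N)·recallᵢ with N=713: (114/713)·0.3860 + (103/713)·0.8932 + (86/713)·0.5465 + (128/713)·0.8438 + (124/713)·0.9597 + (158/713)·0.9557 = 0.787

0.787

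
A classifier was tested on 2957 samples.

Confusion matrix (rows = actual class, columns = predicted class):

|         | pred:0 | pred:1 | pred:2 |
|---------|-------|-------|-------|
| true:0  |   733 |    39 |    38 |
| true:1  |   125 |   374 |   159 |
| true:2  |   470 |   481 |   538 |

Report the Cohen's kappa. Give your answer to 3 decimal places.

Observed agreement pₒ = trace/N = 1645/2957 = 0.5563
Expected agreement pₑ = Σ (rowᵢ·colᵢ)/N² = (810·1328 + 658·894 + 1489·735)/2957² = 0.3155
κ = (pₒ − pₑ)/(1 − pₑ) = (0.5563 − 0.3155)/(1 − 0.3155) = 0.352

0.352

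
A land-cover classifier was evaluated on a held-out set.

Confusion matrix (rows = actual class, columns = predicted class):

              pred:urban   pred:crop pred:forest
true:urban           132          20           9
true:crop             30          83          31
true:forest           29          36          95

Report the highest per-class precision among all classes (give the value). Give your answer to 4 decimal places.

0.7037

Per-class precision (TP/(TP+FP)):
  urban: TP=132, FP=30+29=59 → 132/191 = 0.69110
  crop: TP=83, FP=20+36=56 → 83/139 = 0.59712
  forest: TP=95, FP=9+31=40 → 95/135 = 0.70370
Highest is class 'forest' with precision = 0.7037.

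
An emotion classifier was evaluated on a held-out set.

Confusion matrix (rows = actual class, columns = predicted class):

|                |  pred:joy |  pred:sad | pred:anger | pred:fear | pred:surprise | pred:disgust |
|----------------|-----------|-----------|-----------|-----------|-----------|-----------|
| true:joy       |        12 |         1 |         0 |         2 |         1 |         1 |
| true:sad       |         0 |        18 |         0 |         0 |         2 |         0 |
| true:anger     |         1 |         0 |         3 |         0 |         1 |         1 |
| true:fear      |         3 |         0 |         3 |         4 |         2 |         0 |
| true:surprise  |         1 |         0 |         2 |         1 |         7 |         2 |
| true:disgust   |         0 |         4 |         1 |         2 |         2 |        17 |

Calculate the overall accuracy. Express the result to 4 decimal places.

Accuracy = trace / total = (12+18+3+4+7+17=61) / 94 = 61/94 = 0.6489

0.6489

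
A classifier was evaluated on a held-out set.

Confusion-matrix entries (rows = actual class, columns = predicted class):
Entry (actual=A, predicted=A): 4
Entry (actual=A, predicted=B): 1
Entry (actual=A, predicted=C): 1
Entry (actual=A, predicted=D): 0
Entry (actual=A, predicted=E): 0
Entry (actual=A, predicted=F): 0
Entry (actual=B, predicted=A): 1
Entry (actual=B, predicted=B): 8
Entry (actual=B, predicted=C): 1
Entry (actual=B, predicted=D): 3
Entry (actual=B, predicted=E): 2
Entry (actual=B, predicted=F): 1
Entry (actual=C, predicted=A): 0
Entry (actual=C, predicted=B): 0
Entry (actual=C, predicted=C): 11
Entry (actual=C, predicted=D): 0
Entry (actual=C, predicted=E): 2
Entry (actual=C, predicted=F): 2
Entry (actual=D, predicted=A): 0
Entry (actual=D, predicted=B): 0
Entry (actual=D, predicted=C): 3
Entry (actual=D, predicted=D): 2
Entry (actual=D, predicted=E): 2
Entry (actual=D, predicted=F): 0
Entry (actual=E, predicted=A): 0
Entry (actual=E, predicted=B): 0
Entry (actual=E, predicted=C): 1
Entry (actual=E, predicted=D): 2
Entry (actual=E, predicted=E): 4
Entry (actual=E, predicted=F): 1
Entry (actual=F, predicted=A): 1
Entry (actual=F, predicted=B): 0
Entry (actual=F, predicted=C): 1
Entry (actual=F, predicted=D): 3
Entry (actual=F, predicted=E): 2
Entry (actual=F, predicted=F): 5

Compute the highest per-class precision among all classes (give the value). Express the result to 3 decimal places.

0.889

Per-class precision (TP/(TP+FP)):
  A: TP=4, FP=1+0+0+0+1=2 → 4/6 = 0.6667
  B: TP=8, FP=1+0+0+0+0=1 → 8/9 = 0.8889
  C: TP=11, FP=1+1+3+1+1=7 → 11/18 = 0.6111
  D: TP=2, FP=0+3+0+2+3=8 → 2/10 = 0.2000
  E: TP=4, FP=0+2+2+2+2=8 → 4/12 = 0.3333
  F: TP=5, FP=0+1+2+0+1=4 → 5/9 = 0.5556
Highest is class 'B' with precision = 0.889.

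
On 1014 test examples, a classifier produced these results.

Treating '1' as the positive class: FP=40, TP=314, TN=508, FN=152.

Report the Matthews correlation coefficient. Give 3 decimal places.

0.628

MCC = (TP·TN − FP·FN) / √((TP+FP)(TP+FN)(TN+FP)(TN+FN))
Numerator = 314·508 − 40·152 = 153432
Denominator = √(354·466·548·660) = √59664179520 = 244262.5217
MCC = 153432 / 244262.5217 = 0.628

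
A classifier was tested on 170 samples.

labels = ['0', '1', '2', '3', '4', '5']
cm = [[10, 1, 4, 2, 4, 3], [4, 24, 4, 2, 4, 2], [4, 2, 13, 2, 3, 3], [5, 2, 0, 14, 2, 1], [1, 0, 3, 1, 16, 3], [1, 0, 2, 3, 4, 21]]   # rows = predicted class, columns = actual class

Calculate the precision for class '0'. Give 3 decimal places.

precision = TP/(TP+FP).
0: TP=10, FP=1+4+2+4+3=14 → 10/24 = 0.4167

0.417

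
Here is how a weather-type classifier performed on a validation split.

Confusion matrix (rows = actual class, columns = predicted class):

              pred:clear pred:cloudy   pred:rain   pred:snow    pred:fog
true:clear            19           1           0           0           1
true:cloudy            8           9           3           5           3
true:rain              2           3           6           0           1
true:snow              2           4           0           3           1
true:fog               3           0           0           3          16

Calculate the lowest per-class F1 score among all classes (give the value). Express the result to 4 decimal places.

0.2857

Per-class F1 score (2·TP/(2·TP+FP+FN)):
  clear: TP=19, FP=8+2+2+3=15, FN=1+0+0+1=2 → 38/55 = 0.69091
  cloudy: TP=9, FP=1+3+4+0=8, FN=8+3+5+3=19 → 18/45 = 0.40000
  rain: TP=6, FP=0+3+0+0=3, FN=2+3+0+1=6 → 12/21 = 0.57143
  snow: TP=3, FP=0+5+0+3=8, FN=2+4+0+1=7 → 6/21 = 0.28571
  fog: TP=16, FP=1+3+1+1=6, FN=3+0+0+3=6 → 32/44 = 0.72727
Lowest is class 'snow' with F1 score = 0.2857.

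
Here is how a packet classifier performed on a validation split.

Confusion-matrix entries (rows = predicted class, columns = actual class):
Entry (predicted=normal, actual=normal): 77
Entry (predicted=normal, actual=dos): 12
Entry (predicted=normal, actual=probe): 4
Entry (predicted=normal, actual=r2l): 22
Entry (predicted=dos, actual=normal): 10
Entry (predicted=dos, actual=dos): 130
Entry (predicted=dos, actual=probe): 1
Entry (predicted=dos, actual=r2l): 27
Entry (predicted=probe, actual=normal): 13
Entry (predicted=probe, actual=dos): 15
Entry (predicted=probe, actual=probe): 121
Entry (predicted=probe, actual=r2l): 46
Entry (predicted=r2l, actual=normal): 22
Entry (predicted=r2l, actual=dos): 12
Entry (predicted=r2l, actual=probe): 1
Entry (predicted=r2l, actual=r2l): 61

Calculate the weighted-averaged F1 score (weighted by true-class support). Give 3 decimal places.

Per-class F1 score (2·TP/(2·TP+FP+FN)):
  normal: TP=77, FP=12+4+22=38, FN=10+13+22=45 → 154/237 = 0.6498
  dos: TP=130, FP=10+1+27=38, FN=12+15+12=39 → 260/337 = 0.7715
  probe: TP=121, FP=13+15+46=74, FN=4+1+1=6 → 242/322 = 0.7516
  r2l: TP=61, FP=22+12+1=35, FN=22+27+46=95 → 122/252 = 0.4841
Weighted-F1 score = Σ (supportᵢ/N)·F1 scoreᵢ with N=574: (122/574)·0.6498 + (169/574)·0.7715 + (127/574)·0.7516 + (156/574)·0.4841 = 0.663

0.663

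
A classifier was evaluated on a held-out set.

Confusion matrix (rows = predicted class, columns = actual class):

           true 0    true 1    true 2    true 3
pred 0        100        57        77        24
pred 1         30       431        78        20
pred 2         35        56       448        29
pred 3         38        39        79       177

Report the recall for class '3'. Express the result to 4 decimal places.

Treat '3' as positive and all other classes as negative.
recall = TP/(TP+FN).
3: TP=177, FN=24+20+29=73 → 177/250 = 0.70800

0.7080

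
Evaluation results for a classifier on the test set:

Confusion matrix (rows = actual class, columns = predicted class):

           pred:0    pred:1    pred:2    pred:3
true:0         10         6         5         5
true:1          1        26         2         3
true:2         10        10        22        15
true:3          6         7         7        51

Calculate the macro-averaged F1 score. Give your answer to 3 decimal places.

Per-class F1 score (2·TP/(2·TP+FP+FN)):
  0: TP=10, FP=1+10+6=17, FN=6+5+5=16 → 20/53 = 0.3774
  1: TP=26, FP=6+10+7=23, FN=1+2+3=6 → 52/81 = 0.6420
  2: TP=22, FP=5+2+7=14, FN=10+10+15=35 → 44/93 = 0.4731
  3: TP=51, FP=5+3+15=23, FN=6+7+7=20 → 102/145 = 0.7034
Macro-F1 score = mean = (0.3774 + 0.6420 + 0.4731 + 0.7034) / 4 = 0.549

0.549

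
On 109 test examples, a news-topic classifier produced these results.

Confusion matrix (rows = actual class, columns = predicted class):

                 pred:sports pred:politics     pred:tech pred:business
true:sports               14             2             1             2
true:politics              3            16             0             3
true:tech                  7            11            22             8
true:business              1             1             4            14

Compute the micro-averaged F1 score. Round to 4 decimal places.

Micro-averaging pools counts across classes: ΣTP=66, ΣFP=43, ΣFN=43.
Micro-F1 score = 2·TP/(2·TP+FP+FN) on pooled counts = 0.6055 (equals overall accuracy in single-label multiclass).

0.6055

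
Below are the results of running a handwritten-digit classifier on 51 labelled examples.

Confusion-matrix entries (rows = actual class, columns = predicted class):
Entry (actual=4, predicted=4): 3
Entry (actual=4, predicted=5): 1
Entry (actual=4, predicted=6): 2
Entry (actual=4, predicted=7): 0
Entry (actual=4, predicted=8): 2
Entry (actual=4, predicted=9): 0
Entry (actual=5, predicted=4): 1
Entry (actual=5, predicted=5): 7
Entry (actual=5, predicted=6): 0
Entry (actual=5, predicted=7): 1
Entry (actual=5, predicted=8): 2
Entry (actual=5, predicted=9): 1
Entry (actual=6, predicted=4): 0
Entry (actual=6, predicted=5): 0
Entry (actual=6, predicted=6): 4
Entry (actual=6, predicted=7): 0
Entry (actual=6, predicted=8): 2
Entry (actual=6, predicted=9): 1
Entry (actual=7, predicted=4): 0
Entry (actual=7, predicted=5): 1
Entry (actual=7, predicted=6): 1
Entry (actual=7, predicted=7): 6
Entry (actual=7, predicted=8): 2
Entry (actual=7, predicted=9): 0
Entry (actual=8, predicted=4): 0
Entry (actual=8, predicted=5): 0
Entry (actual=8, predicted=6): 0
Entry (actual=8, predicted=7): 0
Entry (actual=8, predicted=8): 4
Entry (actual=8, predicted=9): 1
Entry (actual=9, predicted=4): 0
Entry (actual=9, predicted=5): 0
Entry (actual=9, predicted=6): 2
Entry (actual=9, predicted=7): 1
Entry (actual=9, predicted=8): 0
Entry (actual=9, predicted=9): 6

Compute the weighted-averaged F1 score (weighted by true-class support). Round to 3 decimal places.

Per-class F1 score (2·TP/(2·TP+FP+FN)):
  4: TP=3, FP=1+0+0+0+0=1, FN=1+2+0+2+0=5 → 6/12 = 0.5000
  5: TP=7, FP=1+0+1+0+0=2, FN=1+0+1+2+1=5 → 14/21 = 0.6667
  6: TP=4, FP=2+0+1+0+2=5, FN=0+0+0+2+1=3 → 8/16 = 0.5000
  7: TP=6, FP=0+1+0+0+1=2, FN=0+1+1+2+0=4 → 12/18 = 0.6667
  8: TP=4, FP=2+2+2+2+0=8, FN=0+0+0+0+1=1 → 8/17 = 0.4706
  9: TP=6, FP=0+1+1+0+1=3, FN=0+0+2+1+0=3 → 12/18 = 0.6667
Weighted-F1 score = Σ (supportᵢ/N)·F1 scoreᵢ with N=51: (8/51)·0.5000 + (12/51)·0.6667 + (7/51)·0.5000 + (10/51)·0.6667 + (5/51)·0.4706 + (9/51)·0.6667 = 0.598

0.598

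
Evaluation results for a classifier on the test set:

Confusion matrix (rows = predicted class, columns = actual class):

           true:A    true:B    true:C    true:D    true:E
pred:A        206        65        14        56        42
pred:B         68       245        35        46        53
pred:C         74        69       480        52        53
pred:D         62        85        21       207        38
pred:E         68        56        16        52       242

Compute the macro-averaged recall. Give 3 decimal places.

0.563

Per-class recall (TP/(TP+FN)):
  A: TP=206, FN=68+74+62+68=272 → 206/478 = 0.4310
  B: TP=245, FN=65+69+85+56=275 → 245/520 = 0.4712
  C: TP=480, FN=14+35+21+16=86 → 480/566 = 0.8481
  D: TP=207, FN=56+46+52+52=206 → 207/413 = 0.5012
  E: TP=242, FN=42+53+53+38=186 → 242/428 = 0.5654
Macro-recall = mean = (0.4310 + 0.4712 + 0.8481 + 0.5012 + 0.5654) / 5 = 0.563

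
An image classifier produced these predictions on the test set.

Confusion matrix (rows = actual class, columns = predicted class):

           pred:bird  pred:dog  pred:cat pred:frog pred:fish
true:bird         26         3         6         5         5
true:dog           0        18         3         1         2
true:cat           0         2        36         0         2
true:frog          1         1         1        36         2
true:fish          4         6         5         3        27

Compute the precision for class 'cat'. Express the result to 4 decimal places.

0.7059

Take TP from the diagonal, FP from the rest of the 'cat' prediction marginal, FN from the rest of the 'cat' actual marginal.
precision = TP/(TP+FP).
cat: TP=36, FP=6+3+1+5=15 → 36/51 = 0.70588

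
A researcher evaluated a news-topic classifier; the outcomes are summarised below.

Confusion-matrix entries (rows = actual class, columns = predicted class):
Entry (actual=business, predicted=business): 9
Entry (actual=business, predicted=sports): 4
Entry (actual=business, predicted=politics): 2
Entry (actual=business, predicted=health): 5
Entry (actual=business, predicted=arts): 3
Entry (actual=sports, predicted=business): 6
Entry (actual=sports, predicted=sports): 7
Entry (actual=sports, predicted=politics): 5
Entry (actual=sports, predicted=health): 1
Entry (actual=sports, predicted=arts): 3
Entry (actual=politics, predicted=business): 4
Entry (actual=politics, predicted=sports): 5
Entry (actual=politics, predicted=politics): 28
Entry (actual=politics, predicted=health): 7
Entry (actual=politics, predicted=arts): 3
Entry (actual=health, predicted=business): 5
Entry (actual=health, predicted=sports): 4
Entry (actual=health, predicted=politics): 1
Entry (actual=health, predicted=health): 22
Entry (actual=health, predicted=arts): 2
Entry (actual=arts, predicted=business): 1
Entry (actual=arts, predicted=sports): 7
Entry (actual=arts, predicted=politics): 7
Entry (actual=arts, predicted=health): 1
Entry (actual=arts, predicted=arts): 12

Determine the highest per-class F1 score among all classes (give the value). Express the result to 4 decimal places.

0.6286

Per-class F1 score (2·TP/(2·TP+FP+FN)):
  business: TP=9, FP=6+4+5+1=16, FN=4+2+5+3=14 → 18/48 = 0.37500
  sports: TP=7, FP=4+5+4+7=20, FN=6+5+1+3=15 → 14/49 = 0.28571
  politics: TP=28, FP=2+5+1+7=15, FN=4+5+7+3=19 → 56/90 = 0.62222
  health: TP=22, FP=5+1+7+1=14, FN=5+4+1+2=12 → 44/70 = 0.62857
  arts: TP=12, FP=3+3+3+2=11, FN=1+7+7+1=16 → 24/51 = 0.47059
Highest is class 'health' with F1 score = 0.6286.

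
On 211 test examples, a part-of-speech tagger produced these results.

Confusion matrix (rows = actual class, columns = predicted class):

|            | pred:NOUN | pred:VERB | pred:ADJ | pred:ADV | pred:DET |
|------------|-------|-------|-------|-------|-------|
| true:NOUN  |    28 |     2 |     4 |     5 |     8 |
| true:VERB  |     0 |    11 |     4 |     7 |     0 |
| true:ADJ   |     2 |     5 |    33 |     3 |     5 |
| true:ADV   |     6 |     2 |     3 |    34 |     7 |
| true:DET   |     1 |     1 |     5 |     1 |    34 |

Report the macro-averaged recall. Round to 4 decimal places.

Per-class recall (TP/(TP+FN)):
  NOUN: TP=28, FN=2+4+5+8=19 → 28/47 = 0.59574
  VERB: TP=11, FN=0+4+7+0=11 → 11/22 = 0.50000
  ADJ: TP=33, FN=2+5+3+5=15 → 33/48 = 0.68750
  ADV: TP=34, FN=6+2+3+7=18 → 34/52 = 0.65385
  DET: TP=34, FN=1+1+5+1=8 → 34/42 = 0.80952
Macro-recall = mean = (0.59574 + 0.50000 + 0.68750 + 0.65385 + 0.80952) / 5 = 0.6493

0.6493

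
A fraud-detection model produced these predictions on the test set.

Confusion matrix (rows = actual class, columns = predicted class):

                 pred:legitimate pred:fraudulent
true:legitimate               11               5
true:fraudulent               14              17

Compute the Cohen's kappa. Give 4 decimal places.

0.2076

Observed agreement pₒ = trace/N = 28/47 = 0.59574
Expected agreement pₑ = Σ (rowᵢ·colᵢ)/N² = (16·25 + 31·22)/47² = 0.48981
κ = (pₒ − pₑ)/(1 − pₑ) = (0.59574 − 0.48981)/(1 − 0.48981) = 0.2076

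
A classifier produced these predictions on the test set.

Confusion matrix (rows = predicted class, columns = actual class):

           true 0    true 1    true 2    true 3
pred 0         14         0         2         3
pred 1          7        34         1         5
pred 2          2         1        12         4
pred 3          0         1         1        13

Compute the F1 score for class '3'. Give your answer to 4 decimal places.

F1 score = 2·TP/(2·TP+FP+FN).
3: TP=13, FP=0+1+1=2, FN=3+5+4=12 → 26/40 = 0.65000

0.6500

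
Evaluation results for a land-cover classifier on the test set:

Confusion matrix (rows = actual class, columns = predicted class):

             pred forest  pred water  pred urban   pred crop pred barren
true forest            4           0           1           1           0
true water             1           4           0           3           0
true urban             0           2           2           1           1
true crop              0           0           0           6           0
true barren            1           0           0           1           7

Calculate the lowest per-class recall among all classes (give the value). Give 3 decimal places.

Per-class recall (TP/(TP+FN)):
  forest: TP=4, FN=0+1+1+0=2 → 4/6 = 0.6667
  water: TP=4, FN=1+0+3+0=4 → 4/8 = 0.5000
  urban: TP=2, FN=0+2+1+1=4 → 2/6 = 0.3333
  crop: TP=6, FN=0+0+0+0=0 → 6/6 = 1.0000
  barren: TP=7, FN=1+0+0+1=2 → 7/9 = 0.7778
Lowest is class 'urban' with recall = 0.333.

0.333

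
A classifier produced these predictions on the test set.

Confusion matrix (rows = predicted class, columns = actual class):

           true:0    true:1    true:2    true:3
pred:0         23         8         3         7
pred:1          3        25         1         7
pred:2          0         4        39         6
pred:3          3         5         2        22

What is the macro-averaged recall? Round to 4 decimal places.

Per-class recall (TP/(TP+FN)):
  0: TP=23, FN=3+0+3=6 → 23/29 = 0.79310
  1: TP=25, FN=8+4+5=17 → 25/42 = 0.59524
  2: TP=39, FN=3+1+2=6 → 39/45 = 0.86667
  3: TP=22, FN=7+7+6=20 → 22/42 = 0.52381
Macro-recall = mean = (0.79310 + 0.59524 + 0.86667 + 0.52381) / 4 = 0.6947

0.6947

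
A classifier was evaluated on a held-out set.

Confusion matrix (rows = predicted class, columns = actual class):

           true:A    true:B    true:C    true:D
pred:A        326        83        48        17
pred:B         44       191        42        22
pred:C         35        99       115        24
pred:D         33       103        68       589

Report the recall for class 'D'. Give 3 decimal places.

0.903

Take TP from the diagonal, FP from the rest of the 'D' prediction marginal, FN from the rest of the 'D' actual marginal.
recall = TP/(TP+FN).
D: TP=589, FN=17+22+24=63 → 589/652 = 0.9034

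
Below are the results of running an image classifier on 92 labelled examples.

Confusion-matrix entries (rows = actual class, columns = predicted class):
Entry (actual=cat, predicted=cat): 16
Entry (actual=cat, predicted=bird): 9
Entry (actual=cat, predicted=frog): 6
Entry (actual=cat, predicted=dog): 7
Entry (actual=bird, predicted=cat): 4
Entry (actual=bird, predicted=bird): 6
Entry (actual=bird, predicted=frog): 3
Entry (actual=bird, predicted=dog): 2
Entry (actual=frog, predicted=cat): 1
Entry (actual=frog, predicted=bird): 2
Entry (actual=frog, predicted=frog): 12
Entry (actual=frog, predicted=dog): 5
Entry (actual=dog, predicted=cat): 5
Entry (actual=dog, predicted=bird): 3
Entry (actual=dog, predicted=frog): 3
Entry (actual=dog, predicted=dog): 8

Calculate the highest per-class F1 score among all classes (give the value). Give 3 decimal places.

Per-class F1 score (2·TP/(2·TP+FP+FN)):
  cat: TP=16, FP=4+1+5=10, FN=9+6+7=22 → 32/64 = 0.5000
  bird: TP=6, FP=9+2+3=14, FN=4+3+2=9 → 12/35 = 0.3429
  frog: TP=12, FP=6+3+3=12, FN=1+2+5=8 → 24/44 = 0.5455
  dog: TP=8, FP=7+2+5=14, FN=5+3+3=11 → 16/41 = 0.3902
Highest is class 'frog' with F1 score = 0.545.

0.545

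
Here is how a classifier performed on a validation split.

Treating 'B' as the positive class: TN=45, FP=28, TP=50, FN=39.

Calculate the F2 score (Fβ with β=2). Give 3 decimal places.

Fβ = (1+β²)·TP / ((1+β²)·TP + β²·FN + FP), with β²=4
= 5·50 / (5·50 + 4·39 + 28) = 0.576

0.576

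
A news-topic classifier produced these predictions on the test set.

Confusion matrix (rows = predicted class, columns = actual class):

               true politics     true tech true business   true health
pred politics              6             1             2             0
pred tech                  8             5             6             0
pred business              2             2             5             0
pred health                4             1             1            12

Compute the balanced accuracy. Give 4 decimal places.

Balanced accuracy = mean of per-class recall.
  politics: recall = 6/20 = 0.30000
  tech: recall = 5/9 = 0.55556
  business: recall = 5/14 = 0.35714
  health: recall = 12/12 = 1.00000
Mean = (0.30000 + 0.55556 + 0.35714 + 1.00000) / 4 = 0.5532

0.5532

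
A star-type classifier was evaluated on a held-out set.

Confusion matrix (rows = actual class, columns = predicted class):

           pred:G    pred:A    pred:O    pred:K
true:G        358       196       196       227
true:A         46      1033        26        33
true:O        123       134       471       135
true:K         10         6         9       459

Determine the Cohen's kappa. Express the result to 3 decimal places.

0.555

Observed agreement pₒ = trace/N = 2321/3462 = 0.6704
Expected agreement pₑ = Σ (rowᵢ·colᵢ)/N² = (977·537 + 1138·1369 + 863·702 + 484·854)/3462² = 0.2588
κ = (pₒ − pₑ)/(1 − pₑ) = (0.6704 − 0.2588)/(1 − 0.2588) = 0.555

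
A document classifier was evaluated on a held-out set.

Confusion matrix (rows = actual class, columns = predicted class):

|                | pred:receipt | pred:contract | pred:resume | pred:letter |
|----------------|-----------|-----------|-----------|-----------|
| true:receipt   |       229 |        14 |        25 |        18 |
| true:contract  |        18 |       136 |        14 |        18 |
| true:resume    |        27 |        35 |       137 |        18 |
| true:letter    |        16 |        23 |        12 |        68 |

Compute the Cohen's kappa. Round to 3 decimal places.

Observed agreement pₒ = trace/N = 570/808 = 0.7054
Expected agreement pₑ = Σ (rowᵢ·colᵢ)/N² = (286·290 + 186·208 + 217·188 + 119·122)/808² = 0.2710
κ = (pₒ − pₑ)/(1 − pₑ) = (0.7054 − 0.2710)/(1 − 0.2710) = 0.596

0.596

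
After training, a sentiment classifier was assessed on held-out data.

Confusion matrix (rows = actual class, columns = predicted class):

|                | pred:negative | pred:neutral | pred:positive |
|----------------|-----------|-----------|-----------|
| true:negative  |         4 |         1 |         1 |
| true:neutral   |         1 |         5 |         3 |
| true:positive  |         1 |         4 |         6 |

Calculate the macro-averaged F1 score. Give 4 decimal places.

0.5881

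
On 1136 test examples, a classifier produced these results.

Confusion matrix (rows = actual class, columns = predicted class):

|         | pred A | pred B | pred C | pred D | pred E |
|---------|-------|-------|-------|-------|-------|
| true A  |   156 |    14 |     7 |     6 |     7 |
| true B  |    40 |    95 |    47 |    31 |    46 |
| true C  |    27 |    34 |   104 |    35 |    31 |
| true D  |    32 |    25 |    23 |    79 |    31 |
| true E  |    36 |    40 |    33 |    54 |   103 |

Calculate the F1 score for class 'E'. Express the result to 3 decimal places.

One-vs-rest for 'E': TP = diagonal; FP = other classes predicted 'E'; FN = 'E' predicted as other.
F1 score = 2·TP/(2·TP+FP+FN).
E: TP=103, FP=7+46+31+31=115, FN=36+40+33+54=163 → 206/484 = 0.4256

0.426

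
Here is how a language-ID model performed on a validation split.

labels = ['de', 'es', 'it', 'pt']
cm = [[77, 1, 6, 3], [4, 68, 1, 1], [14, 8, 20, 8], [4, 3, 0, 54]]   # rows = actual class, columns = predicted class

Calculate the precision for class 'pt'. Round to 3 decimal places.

Take TP from the diagonal, FP from the rest of the 'pt' prediction marginal, FN from the rest of the 'pt' actual marginal.
precision = TP/(TP+FP).
pt: TP=54, FP=3+1+8=12 → 54/66 = 0.8182

0.818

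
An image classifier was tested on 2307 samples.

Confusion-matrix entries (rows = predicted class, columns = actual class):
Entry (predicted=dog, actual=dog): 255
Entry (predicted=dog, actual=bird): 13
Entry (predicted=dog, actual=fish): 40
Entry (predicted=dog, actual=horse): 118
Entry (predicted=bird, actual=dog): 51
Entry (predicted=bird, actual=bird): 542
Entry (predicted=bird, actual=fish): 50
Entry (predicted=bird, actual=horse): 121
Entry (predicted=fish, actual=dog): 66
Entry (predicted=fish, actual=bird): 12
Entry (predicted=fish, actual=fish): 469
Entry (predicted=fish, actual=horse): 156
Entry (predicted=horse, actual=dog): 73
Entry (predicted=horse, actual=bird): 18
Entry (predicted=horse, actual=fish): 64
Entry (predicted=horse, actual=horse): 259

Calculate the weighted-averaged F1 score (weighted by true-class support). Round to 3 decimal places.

0.645

Per-class F1 score (2·TP/(2·TP+FP+FN)):
  dog: TP=255, FP=13+40+118=171, FN=51+66+73=190 → 510/871 = 0.5855
  bird: TP=542, FP=51+50+121=222, FN=13+12+18=43 → 1084/1349 = 0.8036
  fish: TP=469, FP=66+12+156=234, FN=40+50+64=154 → 938/1326 = 0.7074
  horse: TP=259, FP=73+18+64=155, FN=118+121+156=395 → 518/1068 = 0.4850
Weighted-F1 score = Σ (supportᵢ/N)·F1 scoreᵢ with N=2307: (445/2307)·0.5855 + (585/2307)·0.8036 + (623/2307)·0.7074 + (654/2307)·0.4850 = 0.645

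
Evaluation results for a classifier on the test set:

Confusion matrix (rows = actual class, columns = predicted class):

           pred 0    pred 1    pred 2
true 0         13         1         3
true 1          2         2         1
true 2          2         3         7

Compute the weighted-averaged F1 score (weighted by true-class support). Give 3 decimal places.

0.651

Per-class F1 score (2·TP/(2·TP+FP+FN)):
  0: TP=13, FP=2+2=4, FN=1+3=4 → 26/34 = 0.7647
  1: TP=2, FP=1+3=4, FN=2+1=3 → 4/11 = 0.3636
  2: TP=7, FP=3+1=4, FN=2+3=5 → 14/23 = 0.6087
Weighted-F1 score = Σ (supportᵢ/N)·F1 scoreᵢ with N=34: (17/34)·0.7647 + (5/34)·0.3636 + (12/34)·0.6087 = 0.651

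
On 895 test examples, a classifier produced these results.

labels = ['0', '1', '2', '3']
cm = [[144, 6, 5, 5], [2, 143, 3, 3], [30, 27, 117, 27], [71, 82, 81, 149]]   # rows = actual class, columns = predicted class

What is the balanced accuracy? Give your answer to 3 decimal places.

Balanced accuracy = mean of per-class recall.
  0: recall = 144/160 = 0.9000
  1: recall = 143/151 = 0.9470
  2: recall = 117/201 = 0.5821
  3: recall = 149/383 = 0.3890
Mean = (0.9000 + 0.9470 + 0.5821 + 0.3890) / 4 = 0.705

0.705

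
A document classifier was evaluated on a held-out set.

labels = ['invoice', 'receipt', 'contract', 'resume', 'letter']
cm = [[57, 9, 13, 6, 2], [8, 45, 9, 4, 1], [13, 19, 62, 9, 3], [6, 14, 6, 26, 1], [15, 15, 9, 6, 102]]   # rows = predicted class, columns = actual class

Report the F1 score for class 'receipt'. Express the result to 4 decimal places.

Treat 'receipt' as positive and all other classes as negative.
F1 score = 2·TP/(2·TP+FP+FN).
receipt: TP=45, FP=8+9+4+1=22, FN=9+19+14+15=57 → 90/169 = 0.53254

0.5325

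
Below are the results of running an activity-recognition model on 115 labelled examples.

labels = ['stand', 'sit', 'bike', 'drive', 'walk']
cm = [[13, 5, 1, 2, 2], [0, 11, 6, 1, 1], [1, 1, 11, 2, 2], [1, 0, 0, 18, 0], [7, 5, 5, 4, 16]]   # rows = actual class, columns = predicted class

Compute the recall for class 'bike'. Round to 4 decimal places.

recall = TP/(TP+FN).
bike: TP=11, FN=1+1+2+2=6 → 11/17 = 0.64706

0.6471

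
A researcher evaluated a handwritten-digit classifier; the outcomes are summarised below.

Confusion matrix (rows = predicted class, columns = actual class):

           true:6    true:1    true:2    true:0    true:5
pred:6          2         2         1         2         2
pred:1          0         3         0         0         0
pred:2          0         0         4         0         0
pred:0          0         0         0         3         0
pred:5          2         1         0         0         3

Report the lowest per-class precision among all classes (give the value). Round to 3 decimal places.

0.222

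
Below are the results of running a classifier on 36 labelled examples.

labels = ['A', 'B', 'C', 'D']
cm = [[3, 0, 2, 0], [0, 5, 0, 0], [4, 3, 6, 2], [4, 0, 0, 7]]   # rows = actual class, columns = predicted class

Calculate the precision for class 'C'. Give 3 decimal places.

0.750

One-vs-rest for 'C': TP = diagonal; FP = other classes predicted 'C'; FN = 'C' predicted as other.
precision = TP/(TP+FP).
C: TP=6, FP=2+0+0=2 → 6/8 = 0.7500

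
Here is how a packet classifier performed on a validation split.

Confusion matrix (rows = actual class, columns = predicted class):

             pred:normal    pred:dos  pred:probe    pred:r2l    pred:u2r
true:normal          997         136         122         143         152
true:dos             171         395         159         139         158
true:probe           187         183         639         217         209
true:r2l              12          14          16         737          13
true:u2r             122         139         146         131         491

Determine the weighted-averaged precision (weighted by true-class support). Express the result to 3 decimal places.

Per-class precision (TP/(TP+FP)):
  normal: TP=997, FP=171+187+12+122=492 → 997/1489 = 0.6696
  dos: TP=395, FP=136+183+14+139=472 → 395/867 = 0.4556
  probe: TP=639, FP=122+159+16+146=443 → 639/1082 = 0.5906
  r2l: TP=737, FP=143+139+217+131=630 → 737/1367 = 0.5391
  u2r: TP=491, FP=152+158+209+13=532 → 491/1023 = 0.4800
Weighted-precision = Σ (supportᵢ/N)·precisionᵢ with N=5828: (1550/5828)·0.6696 + (1022/5828)·0.4556 + (1435/5828)·0.5906 + (792/5828)·0.5391 + (1029/5828)·0.4800 = 0.561

0.561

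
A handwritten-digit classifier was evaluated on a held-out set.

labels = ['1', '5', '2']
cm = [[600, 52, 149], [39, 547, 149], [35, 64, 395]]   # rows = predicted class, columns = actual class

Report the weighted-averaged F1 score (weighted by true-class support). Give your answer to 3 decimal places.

Per-class F1 score (2·TP/(2·TP+FP+FN)):
  1: TP=600, FP=52+149=201, FN=39+35=74 → 1200/1475 = 0.8136
  5: TP=547, FP=39+149=188, FN=52+64=116 → 1094/1398 = 0.7825
  2: TP=395, FP=35+64=99, FN=149+149=298 → 790/1187 = 0.6655
Weighted-F1 score = Σ (supportᵢ/N)·F1 scoreᵢ with N=2030: (674/2030)·0.8136 + (663/2030)·0.7825 + (693/2030)·0.6655 = 0.753

0.753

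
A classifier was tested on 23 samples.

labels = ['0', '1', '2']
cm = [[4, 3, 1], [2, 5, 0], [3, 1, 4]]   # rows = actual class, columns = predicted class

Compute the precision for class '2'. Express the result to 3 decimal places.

0.800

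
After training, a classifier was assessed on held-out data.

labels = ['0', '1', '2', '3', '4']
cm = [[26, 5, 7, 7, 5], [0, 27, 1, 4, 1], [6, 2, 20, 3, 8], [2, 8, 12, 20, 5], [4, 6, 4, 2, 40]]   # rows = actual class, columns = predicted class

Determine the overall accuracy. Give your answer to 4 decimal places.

Accuracy = trace / total = (26+27+20+20+40=133) / 225 = 133/225 = 0.5911

0.5911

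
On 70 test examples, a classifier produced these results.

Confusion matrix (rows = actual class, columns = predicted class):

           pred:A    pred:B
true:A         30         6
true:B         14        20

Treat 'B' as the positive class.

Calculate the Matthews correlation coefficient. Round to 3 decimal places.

MCC = (TP·TN − FP·FN) / √((TP+FP)(TP+FN)(TN+FP)(TN+FN))
Numerator = 20·30 − 6·14 = 516
Denominator = √(26·34·36·44) = √1400256 = 1183.3241
MCC = 516 / 1183.3241 = 0.436

0.436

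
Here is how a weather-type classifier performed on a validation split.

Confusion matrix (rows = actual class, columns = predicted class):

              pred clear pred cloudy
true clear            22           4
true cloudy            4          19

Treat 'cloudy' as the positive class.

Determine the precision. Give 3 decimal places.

0.826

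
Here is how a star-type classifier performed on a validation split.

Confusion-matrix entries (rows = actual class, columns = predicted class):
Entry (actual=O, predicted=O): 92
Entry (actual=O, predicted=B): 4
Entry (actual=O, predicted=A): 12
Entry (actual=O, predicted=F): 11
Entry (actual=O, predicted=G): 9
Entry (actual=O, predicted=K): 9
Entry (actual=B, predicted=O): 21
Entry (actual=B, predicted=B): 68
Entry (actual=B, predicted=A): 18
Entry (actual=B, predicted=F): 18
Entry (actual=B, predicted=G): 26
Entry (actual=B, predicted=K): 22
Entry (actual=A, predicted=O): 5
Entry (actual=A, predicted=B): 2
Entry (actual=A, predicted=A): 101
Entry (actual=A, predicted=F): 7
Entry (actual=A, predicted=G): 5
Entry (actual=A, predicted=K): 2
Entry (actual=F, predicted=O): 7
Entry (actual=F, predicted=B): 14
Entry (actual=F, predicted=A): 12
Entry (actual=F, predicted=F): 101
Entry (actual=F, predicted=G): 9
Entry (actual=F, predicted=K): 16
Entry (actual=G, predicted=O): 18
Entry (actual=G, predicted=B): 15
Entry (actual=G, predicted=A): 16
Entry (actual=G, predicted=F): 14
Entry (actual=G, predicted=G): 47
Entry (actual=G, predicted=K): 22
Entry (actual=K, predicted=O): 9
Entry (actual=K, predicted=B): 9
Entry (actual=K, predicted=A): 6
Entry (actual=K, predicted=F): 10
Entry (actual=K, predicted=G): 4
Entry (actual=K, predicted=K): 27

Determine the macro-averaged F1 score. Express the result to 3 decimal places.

Per-class F1 score (2·TP/(2·TP+FP+FN)):
  O: TP=92, FP=21+5+7+18+9=60, FN=4+12+11+9+9=45 → 184/289 = 0.6367
  B: TP=68, FP=4+2+14+15+9=44, FN=21+18+18+26+22=105 → 136/285 = 0.4772
  A: TP=101, FP=12+18+12+16+6=64, FN=5+2+7+5+2=21 → 202/287 = 0.7038
  F: TP=101, FP=11+18+7+14+10=60, FN=7+14+12+9+16=58 → 202/320 = 0.6313
  G: TP=47, FP=9+26+5+9+4=53, FN=18+15+16+14+22=85 → 94/232 = 0.4052
  K: TP=27, FP=9+22+2+16+22=71, FN=9+9+6+10+4=38 → 54/163 = 0.3313
Macro-F1 score = mean = (0.6367 + 0.4772 + 0.7038 + 0.6313 + 0.4052 + 0.3313) / 6 = 0.531

0.531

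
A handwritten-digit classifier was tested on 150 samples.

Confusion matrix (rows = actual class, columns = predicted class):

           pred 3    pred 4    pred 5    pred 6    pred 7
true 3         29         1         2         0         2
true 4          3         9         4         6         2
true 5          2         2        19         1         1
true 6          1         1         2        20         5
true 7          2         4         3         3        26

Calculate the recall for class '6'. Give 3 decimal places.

Take TP from the diagonal, FP from the rest of the '6' prediction marginal, FN from the rest of the '6' actual marginal.
recall = TP/(TP+FN).
6: TP=20, FN=1+1+2+5=9 → 20/29 = 0.6897

0.690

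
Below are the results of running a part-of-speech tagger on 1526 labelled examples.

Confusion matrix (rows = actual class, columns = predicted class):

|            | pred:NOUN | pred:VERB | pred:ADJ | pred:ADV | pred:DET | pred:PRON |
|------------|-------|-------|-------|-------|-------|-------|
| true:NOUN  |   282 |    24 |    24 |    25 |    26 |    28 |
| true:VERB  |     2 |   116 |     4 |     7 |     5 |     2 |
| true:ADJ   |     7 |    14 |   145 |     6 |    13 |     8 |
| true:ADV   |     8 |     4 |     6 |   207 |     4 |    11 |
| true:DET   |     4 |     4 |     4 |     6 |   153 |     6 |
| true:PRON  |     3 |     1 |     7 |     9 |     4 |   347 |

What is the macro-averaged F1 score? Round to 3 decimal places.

0.808

Per-class F1 score (2·TP/(2·TP+FP+FN)):
  NOUN: TP=282, FP=2+7+8+4+3=24, FN=24+24+25+26+28=127 → 564/715 = 0.7888
  VERB: TP=116, FP=24+14+4+4+1=47, FN=2+4+7+5+2=20 → 232/299 = 0.7759
  ADJ: TP=145, FP=24+4+6+4+7=45, FN=7+14+6+13+8=48 → 290/383 = 0.7572
  ADV: TP=207, FP=25+7+6+6+9=53, FN=8+4+6+4+11=33 → 414/500 = 0.8280
  DET: TP=153, FP=26+5+13+4+4=52, FN=4+4+4+6+6=24 → 306/382 = 0.8010
  PRON: TP=347, FP=28+2+8+11+6=55, FN=3+1+7+9+4=24 → 694/773 = 0.8978
Macro-F1 score = mean = (0.7888 + 0.7759 + 0.7572 + 0.8280 + 0.8010 + 0.8978) / 6 = 0.808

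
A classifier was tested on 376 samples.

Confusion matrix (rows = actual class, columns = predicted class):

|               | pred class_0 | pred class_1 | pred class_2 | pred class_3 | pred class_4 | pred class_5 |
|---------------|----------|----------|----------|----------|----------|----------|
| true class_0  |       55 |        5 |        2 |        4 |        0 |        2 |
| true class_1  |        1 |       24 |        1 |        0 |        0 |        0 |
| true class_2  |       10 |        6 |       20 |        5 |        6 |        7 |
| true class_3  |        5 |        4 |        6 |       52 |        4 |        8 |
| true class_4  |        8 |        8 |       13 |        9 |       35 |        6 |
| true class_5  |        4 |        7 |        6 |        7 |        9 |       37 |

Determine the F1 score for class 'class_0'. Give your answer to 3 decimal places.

One-vs-rest for 'class_0': TP = diagonal; FP = other classes predicted 'class_0'; FN = 'class_0' predicted as other.
F1 score = 2·TP/(2·TP+FP+FN).
class_0: TP=55, FP=1+10+5+8+4=28, FN=5+2+4+0+2=13 → 110/151 = 0.7285

0.728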